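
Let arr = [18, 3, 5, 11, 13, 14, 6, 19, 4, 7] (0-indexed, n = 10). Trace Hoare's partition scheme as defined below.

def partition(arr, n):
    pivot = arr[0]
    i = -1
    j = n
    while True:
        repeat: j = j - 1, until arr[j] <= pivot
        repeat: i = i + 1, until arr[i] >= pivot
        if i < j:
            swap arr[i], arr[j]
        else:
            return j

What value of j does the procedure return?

pivot=18
j stops at 9 (7), i stops at 0 (18); swap ⇒ [7, 3, 5, 11, 13, 14, 6, 19, 4, 18]
j stops at 8 (4), i stops at 7 (19); swap ⇒ [7, 3, 5, 11, 13, 14, 6, 4, 19, 18]
j stops at 7, i stops at 8; i≥j ⇒ return 7. arr=[7, 3, 5, 11, 13, 14, 6, 4, 19, 18]

7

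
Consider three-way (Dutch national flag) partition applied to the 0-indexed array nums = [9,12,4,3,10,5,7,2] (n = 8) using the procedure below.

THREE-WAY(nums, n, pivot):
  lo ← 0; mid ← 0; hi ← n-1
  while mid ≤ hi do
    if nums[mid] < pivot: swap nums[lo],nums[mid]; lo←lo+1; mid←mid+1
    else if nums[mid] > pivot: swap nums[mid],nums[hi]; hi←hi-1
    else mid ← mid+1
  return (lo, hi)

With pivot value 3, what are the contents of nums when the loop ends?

lo=0 mid=0 hi=7
9>3: swap(0,7), hi=6 ⇒ [2,12,4,3,10,5,7,9]
2<3: swap(0,0), lo=1 mid=1 ⇒ [2,12,4,3,10,5,7,9]
12>3: swap(1,6), hi=5 ⇒ [2,7,4,3,10,5,12,9]
7>3: swap(1,5), hi=4 ⇒ [2,5,4,3,10,7,12,9]
5>3: swap(1,4), hi=3 ⇒ [2,10,4,3,5,7,12,9]
10>3: swap(1,3), hi=2 ⇒ [2,3,4,10,5,7,12,9]
3=3: mid=2
4>3: swap(2,2), hi=1 ⇒ [2,3,4,10,5,7,12,9]
done. lo=1 hi=1; nums=[2,3,4,10,5,7,12,9]

[2,3,4,10,5,7,12,9]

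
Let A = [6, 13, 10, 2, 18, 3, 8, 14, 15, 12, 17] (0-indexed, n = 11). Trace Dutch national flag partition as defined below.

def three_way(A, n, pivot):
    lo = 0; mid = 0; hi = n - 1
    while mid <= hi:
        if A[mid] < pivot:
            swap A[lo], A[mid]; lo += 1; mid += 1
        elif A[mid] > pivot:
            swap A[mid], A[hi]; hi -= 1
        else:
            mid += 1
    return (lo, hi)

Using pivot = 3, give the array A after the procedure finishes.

[2, 3, 10, 18, 13, 8, 14, 15, 12, 17, 6]

pivot = 3; lo=0, mid=0, hi=10
A[mid]=6>3: swap A[0],A[10]; hi=9 → [17, 13, 10, 2, 18, 3, 8, 14, 15, 12, 6]
A[mid]=17>3: swap A[0],A[9]; hi=8 → [12, 13, 10, 2, 18, 3, 8, 14, 15, 17, 6]
A[mid]=12>3: swap A[0],A[8]; hi=7 → [15, 13, 10, 2, 18, 3, 8, 14, 12, 17, 6]
A[mid]=15>3: swap A[0],A[7]; hi=6 → [14, 13, 10, 2, 18, 3, 8, 15, 12, 17, 6]
A[mid]=14>3: swap A[0],A[6]; hi=5 → [8, 13, 10, 2, 18, 3, 14, 15, 12, 17, 6]
A[mid]=8>3: swap A[0],A[5]; hi=4 → [3, 13, 10, 2, 18, 8, 14, 15, 12, 17, 6]
A[mid]=3=3: mid=1
A[mid]=13>3: swap A[1],A[4]; hi=3 → [3, 18, 10, 2, 13, 8, 14, 15, 12, 17, 6]
A[mid]=18>3: swap A[1],A[3]; hi=2 → [3, 2, 10, 18, 13, 8, 14, 15, 12, 17, 6]
A[mid]=2<3: swap A[0],A[1]; lo=1,mid=2 → [2, 3, 10, 18, 13, 8, 14, 15, 12, 17, 6]
A[mid]=10>3: swap A[2],A[2]; hi=1 → [2, 3, 10, 18, 13, 8, 14, 15, 12, 17, 6]
end: lo=1, hi=1; A = [2, 3, 10, 18, 13, 8, 14, 15, 12, 17, 6]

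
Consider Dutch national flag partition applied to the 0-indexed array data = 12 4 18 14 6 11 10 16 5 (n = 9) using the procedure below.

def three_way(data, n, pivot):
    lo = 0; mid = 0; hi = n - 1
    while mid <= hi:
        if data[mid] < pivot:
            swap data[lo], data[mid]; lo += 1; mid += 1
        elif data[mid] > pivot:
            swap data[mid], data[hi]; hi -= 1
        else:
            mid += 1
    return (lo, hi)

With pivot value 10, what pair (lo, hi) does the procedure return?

pivot = 10; lo=0, mid=0, hi=8
data[mid]=12>10: swap data[0],data[8]; hi=7 → 5 4 18 14 6 11 10 16 12
data[mid]=5<10: swap data[0],data[0]; lo=1,mid=1 → 5 4 18 14 6 11 10 16 12
data[mid]=4<10: swap data[1],data[1]; lo=2,mid=2 → 5 4 18 14 6 11 10 16 12
data[mid]=18>10: swap data[2],data[7]; hi=6 → 5 4 16 14 6 11 10 18 12
data[mid]=16>10: swap data[2],data[6]; hi=5 → 5 4 10 14 6 11 16 18 12
data[mid]=10=10: mid=3
data[mid]=14>10: swap data[3],data[5]; hi=4 → 5 4 10 11 6 14 16 18 12
data[mid]=11>10: swap data[3],data[4]; hi=3 → 5 4 10 6 11 14 16 18 12
data[mid]=6<10: swap data[2],data[3]; lo=3,mid=4 → 5 4 6 10 11 14 16 18 12
end: lo=3, hi=3; data = 5 4 6 10 11 14 16 18 12

(3, 3)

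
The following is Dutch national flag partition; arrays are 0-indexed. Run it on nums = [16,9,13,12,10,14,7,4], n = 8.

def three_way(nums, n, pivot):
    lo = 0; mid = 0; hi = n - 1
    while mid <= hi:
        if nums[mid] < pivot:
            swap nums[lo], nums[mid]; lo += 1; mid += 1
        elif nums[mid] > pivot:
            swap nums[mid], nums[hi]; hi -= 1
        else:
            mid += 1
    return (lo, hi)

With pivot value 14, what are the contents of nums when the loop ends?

[4,9,13,12,10,7,14,16]

lo=0 mid=0 hi=7
16>14: swap(0,7), hi=6 ⇒ [4,9,13,12,10,14,7,16]
4<14: swap(0,0), lo=1 mid=1 ⇒ [4,9,13,12,10,14,7,16]
9<14: swap(1,1), lo=2 mid=2 ⇒ [4,9,13,12,10,14,7,16]
13<14: swap(2,2), lo=3 mid=3 ⇒ [4,9,13,12,10,14,7,16]
12<14: swap(3,3), lo=4 mid=4 ⇒ [4,9,13,12,10,14,7,16]
10<14: swap(4,4), lo=5 mid=5 ⇒ [4,9,13,12,10,14,7,16]
14=14: mid=6
7<14: swap(5,6), lo=6 mid=7 ⇒ [4,9,13,12,10,7,14,16]
done. lo=6 hi=6; nums=[4,9,13,12,10,7,14,16]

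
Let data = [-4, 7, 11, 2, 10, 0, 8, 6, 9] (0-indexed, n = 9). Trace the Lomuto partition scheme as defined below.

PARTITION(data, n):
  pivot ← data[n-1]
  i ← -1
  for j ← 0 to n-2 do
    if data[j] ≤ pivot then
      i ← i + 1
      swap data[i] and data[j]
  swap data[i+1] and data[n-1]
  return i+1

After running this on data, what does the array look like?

[-4, 7, 2, 0, 8, 6, 9, 11, 10]

pivot=9, i=-1
j=0: -4≤9, i=0, swap(0,0) ⇒ [-4, 7, 11, 2, 10, 0, 8, 6, 9]
j=1: 7≤9, i=1, swap(1,1) ⇒ [-4, 7, 11, 2, 10, 0, 8, 6, 9]
j=2: 11>9, skip
j=3: 2≤9, i=2, swap(2,3) ⇒ [-4, 7, 2, 11, 10, 0, 8, 6, 9]
j=4: 10>9, skip
j=5: 0≤9, i=3, swap(3,5) ⇒ [-4, 7, 2, 0, 10, 11, 8, 6, 9]
j=6: 8≤9, i=4, swap(4,6) ⇒ [-4, 7, 2, 0, 8, 11, 10, 6, 9]
j=7: 6≤9, i=5, swap(5,7) ⇒ [-4, 7, 2, 0, 8, 6, 10, 11, 9]
swap(6,8) ⇒ [-4, 7, 2, 0, 8, 6, 9, 11, 10]; return 6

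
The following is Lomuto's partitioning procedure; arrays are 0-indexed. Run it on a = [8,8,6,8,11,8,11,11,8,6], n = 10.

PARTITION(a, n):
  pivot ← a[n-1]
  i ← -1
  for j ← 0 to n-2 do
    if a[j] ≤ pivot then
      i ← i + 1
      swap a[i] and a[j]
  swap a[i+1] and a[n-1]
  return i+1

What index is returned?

1

pivot=6, i=-1
j=0: 8>6, skip
j=1: 8>6, skip
j=2: 6≤6, i=0, swap(0,2) ⇒ [6,8,8,8,11,8,11,11,8,6]
j=3: 8>6, skip
j=4: 11>6, skip
j=5: 8>6, skip
j=6: 11>6, skip
j=7: 11>6, skip
j=8: 8>6, skip
swap(1,9) ⇒ [6,6,8,8,11,8,11,11,8,8]; return 1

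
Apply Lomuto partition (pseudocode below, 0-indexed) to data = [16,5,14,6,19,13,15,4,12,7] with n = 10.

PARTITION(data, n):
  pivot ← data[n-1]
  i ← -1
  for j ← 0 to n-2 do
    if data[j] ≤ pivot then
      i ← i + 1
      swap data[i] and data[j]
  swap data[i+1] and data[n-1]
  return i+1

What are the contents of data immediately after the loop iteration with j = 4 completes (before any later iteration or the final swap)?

[5,6,14,16,19,13,15,4,12,7]

pivot=7, i=-1
j=0: 16>7, skip
j=1: 5≤7, i=0, swap(0,1) ⇒ [5,16,14,6,19,13,15,4,12,7]
j=2: 14>7, skip
j=3: 6≤7, i=1, swap(1,3) ⇒ [5,6,14,16,19,13,15,4,12,7]
j=4: 19>7, skip
(after j=4) data = [5,6,14,16,19,13,15,4,12,7]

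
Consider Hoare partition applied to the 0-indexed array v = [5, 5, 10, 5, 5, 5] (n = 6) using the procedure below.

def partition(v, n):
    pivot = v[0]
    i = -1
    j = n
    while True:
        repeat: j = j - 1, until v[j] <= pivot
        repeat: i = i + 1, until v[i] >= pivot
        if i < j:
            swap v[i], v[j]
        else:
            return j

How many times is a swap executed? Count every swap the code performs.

pivot = v[0] = 5; i = -1, j = 6
j→5 (v[5]=5≤5), i→0 (v[0]=5≥5); i<j, swap → [5, 5, 10, 5, 5, 5]
j→4 (v[4]=5≤5), i→1 (v[1]=5≥5); i<j, swap → [5, 5, 10, 5, 5, 5]
j→3 (v[3]=5≤5), i→2 (v[2]=10≥5); i<j, swap → [5, 5, 5, 10, 5, 5]
j→2, i→3; i≥j, return j=2. v = [5, 5, 5, 10, 5, 5]

3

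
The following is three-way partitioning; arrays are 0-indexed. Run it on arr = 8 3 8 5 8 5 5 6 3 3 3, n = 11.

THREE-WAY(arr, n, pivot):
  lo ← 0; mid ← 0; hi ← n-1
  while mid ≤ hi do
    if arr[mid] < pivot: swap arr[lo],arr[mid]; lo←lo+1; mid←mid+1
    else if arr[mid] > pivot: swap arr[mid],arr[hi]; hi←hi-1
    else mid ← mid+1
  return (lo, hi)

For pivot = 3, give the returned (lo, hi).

pivot = 3; lo=0, mid=0, hi=10
arr[mid]=8>3: swap arr[0],arr[10]; hi=9 → 3 3 8 5 8 5 5 6 3 3 8
arr[mid]=3=3: mid=1
arr[mid]=3=3: mid=2
arr[mid]=8>3: swap arr[2],arr[9]; hi=8 → 3 3 3 5 8 5 5 6 3 8 8
arr[mid]=3=3: mid=3
arr[mid]=5>3: swap arr[3],arr[8]; hi=7 → 3 3 3 3 8 5 5 6 5 8 8
arr[mid]=3=3: mid=4
arr[mid]=8>3: swap arr[4],arr[7]; hi=6 → 3 3 3 3 6 5 5 8 5 8 8
arr[mid]=6>3: swap arr[4],arr[6]; hi=5 → 3 3 3 3 5 5 6 8 5 8 8
arr[mid]=5>3: swap arr[4],arr[5]; hi=4 → 3 3 3 3 5 5 6 8 5 8 8
arr[mid]=5>3: swap arr[4],arr[4]; hi=3 → 3 3 3 3 5 5 6 8 5 8 8
end: lo=0, hi=3; arr = 3 3 3 3 5 5 6 8 5 8 8

(0, 3)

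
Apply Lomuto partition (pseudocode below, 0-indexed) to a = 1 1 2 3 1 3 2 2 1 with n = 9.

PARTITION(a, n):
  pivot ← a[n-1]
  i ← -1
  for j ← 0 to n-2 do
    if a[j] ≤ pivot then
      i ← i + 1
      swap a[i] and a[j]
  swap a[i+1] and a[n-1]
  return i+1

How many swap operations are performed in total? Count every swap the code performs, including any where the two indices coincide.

pivot=1, i=-1
j=0: 1≤1, i=0, swap(0,0) ⇒ 1 1 2 3 1 3 2 2 1
j=1: 1≤1, i=1, swap(1,1) ⇒ 1 1 2 3 1 3 2 2 1
j=2: 2>1, skip
j=3: 3>1, skip
j=4: 1≤1, i=2, swap(2,4) ⇒ 1 1 1 3 2 3 2 2 1
j=5: 3>1, skip
j=6: 2>1, skip
j=7: 2>1, skip
swap(3,8) ⇒ 1 1 1 1 2 3 2 2 3; return 3

4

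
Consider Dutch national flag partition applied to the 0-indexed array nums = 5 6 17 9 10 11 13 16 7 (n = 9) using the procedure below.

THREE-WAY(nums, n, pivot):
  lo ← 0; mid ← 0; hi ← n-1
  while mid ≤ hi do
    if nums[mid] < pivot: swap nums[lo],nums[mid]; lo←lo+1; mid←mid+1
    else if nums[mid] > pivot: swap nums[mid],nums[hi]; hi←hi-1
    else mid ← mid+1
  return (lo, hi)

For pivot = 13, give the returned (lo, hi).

(6, 6)

pivot = 13; lo=0, mid=0, hi=8
nums[mid]=5<13: swap nums[0],nums[0]; lo=1,mid=1 → 5 6 17 9 10 11 13 16 7
nums[mid]=6<13: swap nums[1],nums[1]; lo=2,mid=2 → 5 6 17 9 10 11 13 16 7
nums[mid]=17>13: swap nums[2],nums[8]; hi=7 → 5 6 7 9 10 11 13 16 17
nums[mid]=7<13: swap nums[2],nums[2]; lo=3,mid=3 → 5 6 7 9 10 11 13 16 17
nums[mid]=9<13: swap nums[3],nums[3]; lo=4,mid=4 → 5 6 7 9 10 11 13 16 17
nums[mid]=10<13: swap nums[4],nums[4]; lo=5,mid=5 → 5 6 7 9 10 11 13 16 17
nums[mid]=11<13: swap nums[5],nums[5]; lo=6,mid=6 → 5 6 7 9 10 11 13 16 17
nums[mid]=13=13: mid=7
nums[mid]=16>13: swap nums[7],nums[7]; hi=6 → 5 6 7 9 10 11 13 16 17
end: lo=6, hi=6; nums = 5 6 7 9 10 11 13 16 17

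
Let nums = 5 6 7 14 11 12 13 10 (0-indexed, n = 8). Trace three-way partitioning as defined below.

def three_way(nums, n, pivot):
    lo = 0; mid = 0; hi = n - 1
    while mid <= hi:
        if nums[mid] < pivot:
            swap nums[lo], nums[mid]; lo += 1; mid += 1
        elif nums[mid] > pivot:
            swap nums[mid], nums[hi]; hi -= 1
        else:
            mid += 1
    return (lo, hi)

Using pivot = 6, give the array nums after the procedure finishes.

5 6 14 11 12 13 10 7

pivot = 6; lo=0, mid=0, hi=7
nums[mid]=5<6: swap nums[0],nums[0]; lo=1,mid=1 → 5 6 7 14 11 12 13 10
nums[mid]=6=6: mid=2
nums[mid]=7>6: swap nums[2],nums[7]; hi=6 → 5 6 10 14 11 12 13 7
nums[mid]=10>6: swap nums[2],nums[6]; hi=5 → 5 6 13 14 11 12 10 7
nums[mid]=13>6: swap nums[2],nums[5]; hi=4 → 5 6 12 14 11 13 10 7
nums[mid]=12>6: swap nums[2],nums[4]; hi=3 → 5 6 11 14 12 13 10 7
nums[mid]=11>6: swap nums[2],nums[3]; hi=2 → 5 6 14 11 12 13 10 7
nums[mid]=14>6: swap nums[2],nums[2]; hi=1 → 5 6 14 11 12 13 10 7
end: lo=1, hi=1; nums = 5 6 14 11 12 13 10 7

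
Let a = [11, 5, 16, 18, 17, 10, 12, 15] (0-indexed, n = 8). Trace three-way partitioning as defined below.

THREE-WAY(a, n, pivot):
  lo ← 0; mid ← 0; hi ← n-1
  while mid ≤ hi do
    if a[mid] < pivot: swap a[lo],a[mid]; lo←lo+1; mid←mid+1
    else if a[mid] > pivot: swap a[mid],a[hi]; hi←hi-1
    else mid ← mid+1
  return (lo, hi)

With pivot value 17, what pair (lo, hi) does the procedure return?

pivot = 17; lo=0, mid=0, hi=7
a[mid]=11<17: swap a[0],a[0]; lo=1,mid=1 → [11, 5, 16, 18, 17, 10, 12, 15]
a[mid]=5<17: swap a[1],a[1]; lo=2,mid=2 → [11, 5, 16, 18, 17, 10, 12, 15]
a[mid]=16<17: swap a[2],a[2]; lo=3,mid=3 → [11, 5, 16, 18, 17, 10, 12, 15]
a[mid]=18>17: swap a[3],a[7]; hi=6 → [11, 5, 16, 15, 17, 10, 12, 18]
a[mid]=15<17: swap a[3],a[3]; lo=4,mid=4 → [11, 5, 16, 15, 17, 10, 12, 18]
a[mid]=17=17: mid=5
a[mid]=10<17: swap a[4],a[5]; lo=5,mid=6 → [11, 5, 16, 15, 10, 17, 12, 18]
a[mid]=12<17: swap a[5],a[6]; lo=6,mid=7 → [11, 5, 16, 15, 10, 12, 17, 18]
end: lo=6, hi=6; a = [11, 5, 16, 15, 10, 12, 17, 18]

(6, 6)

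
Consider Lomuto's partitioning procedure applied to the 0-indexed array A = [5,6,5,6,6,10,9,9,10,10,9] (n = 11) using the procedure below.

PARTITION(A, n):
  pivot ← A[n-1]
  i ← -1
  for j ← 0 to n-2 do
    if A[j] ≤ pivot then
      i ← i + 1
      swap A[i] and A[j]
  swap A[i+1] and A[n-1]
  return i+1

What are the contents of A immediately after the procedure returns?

[5,6,5,6,6,9,9,9,10,10,10]

pivot = A[10] = 9; i = -1
j=0: A[0]=5 ≤ 9 → i=0, swap A[0],A[0] (no change) → [5,6,5,6,6,10,9,9,10,10,9]
j=1: A[1]=6 ≤ 9 → i=1, swap A[1],A[1] (no change) → [5,6,5,6,6,10,9,9,10,10,9]
j=2: A[2]=5 ≤ 9 → i=2, swap A[2],A[2] (no change) → [5,6,5,6,6,10,9,9,10,10,9]
j=3: A[3]=6 ≤ 9 → i=3, swap A[3],A[3] (no change) → [5,6,5,6,6,10,9,9,10,10,9]
j=4: A[4]=6 ≤ 9 → i=4, swap A[4],A[4] (no change) → [5,6,5,6,6,10,9,9,10,10,9]
j=5: A[5]=10 > 9 → no swap
j=6: A[6]=9 ≤ 9 → i=5, swap A[5],A[6] → [5,6,5,6,6,9,10,9,10,10,9]
j=7: A[7]=9 ≤ 9 → i=6, swap A[6],A[7] → [5,6,5,6,6,9,9,10,10,10,9]
j=8: A[8]=10 > 9 → no swap
j=9: A[9]=10 > 9 → no swap
final swap A[7],A[10] → [5,6,5,6,6,9,9,9,10,10,10]; return 7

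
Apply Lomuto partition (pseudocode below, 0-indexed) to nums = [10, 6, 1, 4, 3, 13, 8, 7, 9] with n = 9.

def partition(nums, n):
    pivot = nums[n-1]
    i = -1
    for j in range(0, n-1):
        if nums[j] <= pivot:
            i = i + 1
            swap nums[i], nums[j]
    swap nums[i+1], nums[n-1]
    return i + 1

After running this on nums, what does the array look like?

pivot = nums[8] = 9; i = -1
j=0: nums[0]=10 > 9 → no swap
j=1: nums[1]=6 ≤ 9 → i=0, swap nums[0],nums[1] → [6, 10, 1, 4, 3, 13, 8, 7, 9]
j=2: nums[2]=1 ≤ 9 → i=1, swap nums[1],nums[2] → [6, 1, 10, 4, 3, 13, 8, 7, 9]
j=3: nums[3]=4 ≤ 9 → i=2, swap nums[2],nums[3] → [6, 1, 4, 10, 3, 13, 8, 7, 9]
j=4: nums[4]=3 ≤ 9 → i=3, swap nums[3],nums[4] → [6, 1, 4, 3, 10, 13, 8, 7, 9]
j=5: nums[5]=13 > 9 → no swap
j=6: nums[6]=8 ≤ 9 → i=4, swap nums[4],nums[6] → [6, 1, 4, 3, 8, 13, 10, 7, 9]
j=7: nums[7]=7 ≤ 9 → i=5, swap nums[5],nums[7] → [6, 1, 4, 3, 8, 7, 10, 13, 9]
final swap nums[6],nums[8] → [6, 1, 4, 3, 8, 7, 9, 13, 10]; return 6

[6, 1, 4, 3, 8, 7, 9, 13, 10]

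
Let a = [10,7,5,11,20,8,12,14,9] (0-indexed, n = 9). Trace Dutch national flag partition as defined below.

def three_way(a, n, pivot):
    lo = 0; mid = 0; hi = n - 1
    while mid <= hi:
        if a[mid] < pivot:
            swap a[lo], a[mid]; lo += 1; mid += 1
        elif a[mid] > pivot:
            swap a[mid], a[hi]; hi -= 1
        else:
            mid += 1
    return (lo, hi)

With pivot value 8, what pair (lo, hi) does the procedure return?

lo=0 mid=0 hi=8
10>8: swap(0,8), hi=7 ⇒ [9,7,5,11,20,8,12,14,10]
9>8: swap(0,7), hi=6 ⇒ [14,7,5,11,20,8,12,9,10]
14>8: swap(0,6), hi=5 ⇒ [12,7,5,11,20,8,14,9,10]
12>8: swap(0,5), hi=4 ⇒ [8,7,5,11,20,12,14,9,10]
8=8: mid=1
7<8: swap(0,1), lo=1 mid=2 ⇒ [7,8,5,11,20,12,14,9,10]
5<8: swap(1,2), lo=2 mid=3 ⇒ [7,5,8,11,20,12,14,9,10]
11>8: swap(3,4), hi=3 ⇒ [7,5,8,20,11,12,14,9,10]
20>8: swap(3,3), hi=2 ⇒ [7,5,8,20,11,12,14,9,10]
done. lo=2 hi=2; a=[7,5,8,20,11,12,14,9,10]

(2, 2)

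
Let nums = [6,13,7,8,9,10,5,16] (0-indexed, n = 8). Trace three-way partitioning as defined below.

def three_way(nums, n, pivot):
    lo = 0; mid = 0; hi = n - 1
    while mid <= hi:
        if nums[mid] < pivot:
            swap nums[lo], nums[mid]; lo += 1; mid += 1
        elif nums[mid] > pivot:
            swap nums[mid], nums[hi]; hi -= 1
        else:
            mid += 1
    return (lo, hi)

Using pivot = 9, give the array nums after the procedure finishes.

lo=0 mid=0 hi=7
6<9: swap(0,0), lo=1 mid=1 ⇒ [6,13,7,8,9,10,5,16]
13>9: swap(1,7), hi=6 ⇒ [6,16,7,8,9,10,5,13]
16>9: swap(1,6), hi=5 ⇒ [6,5,7,8,9,10,16,13]
5<9: swap(1,1), lo=2 mid=2 ⇒ [6,5,7,8,9,10,16,13]
7<9: swap(2,2), lo=3 mid=3 ⇒ [6,5,7,8,9,10,16,13]
8<9: swap(3,3), lo=4 mid=4 ⇒ [6,5,7,8,9,10,16,13]
9=9: mid=5
10>9: swap(5,5), hi=4 ⇒ [6,5,7,8,9,10,16,13]
done. lo=4 hi=4; nums=[6,5,7,8,9,10,16,13]

[6,5,7,8,9,10,16,13]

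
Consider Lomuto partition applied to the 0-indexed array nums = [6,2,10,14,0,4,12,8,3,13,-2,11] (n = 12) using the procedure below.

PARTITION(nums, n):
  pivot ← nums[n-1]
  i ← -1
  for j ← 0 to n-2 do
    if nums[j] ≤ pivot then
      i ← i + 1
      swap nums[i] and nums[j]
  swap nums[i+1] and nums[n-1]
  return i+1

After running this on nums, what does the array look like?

[6,2,10,0,4,8,3,-2,11,13,14,12]

pivot=11, i=-1
j=0: 6≤11, i=0, swap(0,0) ⇒ [6,2,10,14,0,4,12,8,3,13,-2,11]
j=1: 2≤11, i=1, swap(1,1) ⇒ [6,2,10,14,0,4,12,8,3,13,-2,11]
j=2: 10≤11, i=2, swap(2,2) ⇒ [6,2,10,14,0,4,12,8,3,13,-2,11]
j=3: 14>11, skip
j=4: 0≤11, i=3, swap(3,4) ⇒ [6,2,10,0,14,4,12,8,3,13,-2,11]
j=5: 4≤11, i=4, swap(4,5) ⇒ [6,2,10,0,4,14,12,8,3,13,-2,11]
j=6: 12>11, skip
j=7: 8≤11, i=5, swap(5,7) ⇒ [6,2,10,0,4,8,12,14,3,13,-2,11]
j=8: 3≤11, i=6, swap(6,8) ⇒ [6,2,10,0,4,8,3,14,12,13,-2,11]
j=9: 13>11, skip
j=10: -2≤11, i=7, swap(7,10) ⇒ [6,2,10,0,4,8,3,-2,12,13,14,11]
swap(8,11) ⇒ [6,2,10,0,4,8,3,-2,11,13,14,12]; return 8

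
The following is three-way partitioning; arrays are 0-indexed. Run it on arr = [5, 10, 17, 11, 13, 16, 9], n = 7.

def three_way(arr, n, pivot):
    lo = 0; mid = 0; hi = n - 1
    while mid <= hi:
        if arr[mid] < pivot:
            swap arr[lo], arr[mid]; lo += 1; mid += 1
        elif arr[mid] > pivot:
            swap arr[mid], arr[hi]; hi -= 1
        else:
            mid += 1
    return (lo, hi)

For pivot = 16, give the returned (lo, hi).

(5, 5)

pivot = 16; lo=0, mid=0, hi=6
arr[mid]=5<16: swap arr[0],arr[0]; lo=1,mid=1 → [5, 10, 17, 11, 13, 16, 9]
arr[mid]=10<16: swap arr[1],arr[1]; lo=2,mid=2 → [5, 10, 17, 11, 13, 16, 9]
arr[mid]=17>16: swap arr[2],arr[6]; hi=5 → [5, 10, 9, 11, 13, 16, 17]
arr[mid]=9<16: swap arr[2],arr[2]; lo=3,mid=3 → [5, 10, 9, 11, 13, 16, 17]
arr[mid]=11<16: swap arr[3],arr[3]; lo=4,mid=4 → [5, 10, 9, 11, 13, 16, 17]
arr[mid]=13<16: swap arr[4],arr[4]; lo=5,mid=5 → [5, 10, 9, 11, 13, 16, 17]
arr[mid]=16=16: mid=6
end: lo=5, hi=5; arr = [5, 10, 9, 11, 13, 16, 17]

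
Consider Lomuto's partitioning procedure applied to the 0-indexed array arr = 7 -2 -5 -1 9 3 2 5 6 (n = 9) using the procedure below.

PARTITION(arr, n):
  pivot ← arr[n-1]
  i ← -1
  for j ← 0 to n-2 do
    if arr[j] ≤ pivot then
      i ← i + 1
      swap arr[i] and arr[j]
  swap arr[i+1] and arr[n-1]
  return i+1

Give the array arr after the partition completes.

pivot=6, i=-1
j=0: 7>6, skip
j=1: -2≤6, i=0, swap(0,1) ⇒ -2 7 -5 -1 9 3 2 5 6
j=2: -5≤6, i=1, swap(1,2) ⇒ -2 -5 7 -1 9 3 2 5 6
j=3: -1≤6, i=2, swap(2,3) ⇒ -2 -5 -1 7 9 3 2 5 6
j=4: 9>6, skip
j=5: 3≤6, i=3, swap(3,5) ⇒ -2 -5 -1 3 9 7 2 5 6
j=6: 2≤6, i=4, swap(4,6) ⇒ -2 -5 -1 3 2 7 9 5 6
j=7: 5≤6, i=5, swap(5,7) ⇒ -2 -5 -1 3 2 5 9 7 6
swap(6,8) ⇒ -2 -5 -1 3 2 5 6 7 9; return 6

-2 -5 -1 3 2 5 6 7 9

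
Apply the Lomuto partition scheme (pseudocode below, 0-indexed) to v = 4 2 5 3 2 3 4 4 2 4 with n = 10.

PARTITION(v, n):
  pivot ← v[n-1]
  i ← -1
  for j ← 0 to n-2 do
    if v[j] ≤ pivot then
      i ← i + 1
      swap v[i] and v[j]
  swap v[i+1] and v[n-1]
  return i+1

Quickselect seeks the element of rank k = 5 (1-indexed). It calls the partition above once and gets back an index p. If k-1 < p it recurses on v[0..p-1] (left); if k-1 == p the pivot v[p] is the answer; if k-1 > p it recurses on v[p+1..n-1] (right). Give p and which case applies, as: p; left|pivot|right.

pivot=4, i=-1
j=0: 4≤4, i=0, swap(0,0) ⇒ 4 2 5 3 2 3 4 4 2 4
j=1: 2≤4, i=1, swap(1,1) ⇒ 4 2 5 3 2 3 4 4 2 4
j=2: 5>4, skip
j=3: 3≤4, i=2, swap(2,3) ⇒ 4 2 3 5 2 3 4 4 2 4
j=4: 2≤4, i=3, swap(3,4) ⇒ 4 2 3 2 5 3 4 4 2 4
j=5: 3≤4, i=4, swap(4,5) ⇒ 4 2 3 2 3 5 4 4 2 4
j=6: 4≤4, i=5, swap(5,6) ⇒ 4 2 3 2 3 4 5 4 2 4
j=7: 4≤4, i=6, swap(6,7) ⇒ 4 2 3 2 3 4 4 5 2 4
j=8: 2≤4, i=7, swap(7,8) ⇒ 4 2 3 2 3 4 4 2 5 4
swap(8,9) ⇒ 4 2 3 2 3 4 4 2 4 5; return 8
p = 8; k-1 = 4 < 8 ⇒ left

8; left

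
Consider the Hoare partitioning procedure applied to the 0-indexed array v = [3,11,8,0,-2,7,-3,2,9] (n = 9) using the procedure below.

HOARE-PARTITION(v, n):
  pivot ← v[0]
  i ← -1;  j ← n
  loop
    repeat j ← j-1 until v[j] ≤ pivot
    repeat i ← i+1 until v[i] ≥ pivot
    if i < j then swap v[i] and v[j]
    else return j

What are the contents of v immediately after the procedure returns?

[2,-3,-2,0,8,7,11,3,9]

pivot = v[0] = 3; i = -1, j = 9
j→7 (v[7]=2≤3), i→0 (v[0]=3≥3); i<j, swap → [2,11,8,0,-2,7,-3,3,9]
j→6 (v[6]=-3≤3), i→1 (v[1]=11≥3); i<j, swap → [2,-3,8,0,-2,7,11,3,9]
j→4 (v[4]=-2≤3), i→2 (v[2]=8≥3); i<j, swap → [2,-3,-2,0,8,7,11,3,9]
j→3, i→4; i≥j, return j=3. v = [2,-3,-2,0,8,7,11,3,9]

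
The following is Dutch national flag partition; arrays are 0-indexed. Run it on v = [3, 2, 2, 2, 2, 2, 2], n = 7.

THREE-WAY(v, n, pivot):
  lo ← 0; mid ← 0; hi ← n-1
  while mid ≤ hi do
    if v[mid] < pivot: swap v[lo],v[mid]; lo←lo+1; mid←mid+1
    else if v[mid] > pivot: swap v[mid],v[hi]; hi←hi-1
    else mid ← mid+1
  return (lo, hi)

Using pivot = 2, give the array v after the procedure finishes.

lo=0 mid=0 hi=6
3>2: swap(0,6), hi=5 ⇒ [2, 2, 2, 2, 2, 2, 3]
2=2: mid=1
2=2: mid=2
2=2: mid=3
2=2: mid=4
2=2: mid=5
2=2: mid=6
done. lo=0 hi=5; v=[2, 2, 2, 2, 2, 2, 3]

[2, 2, 2, 2, 2, 2, 3]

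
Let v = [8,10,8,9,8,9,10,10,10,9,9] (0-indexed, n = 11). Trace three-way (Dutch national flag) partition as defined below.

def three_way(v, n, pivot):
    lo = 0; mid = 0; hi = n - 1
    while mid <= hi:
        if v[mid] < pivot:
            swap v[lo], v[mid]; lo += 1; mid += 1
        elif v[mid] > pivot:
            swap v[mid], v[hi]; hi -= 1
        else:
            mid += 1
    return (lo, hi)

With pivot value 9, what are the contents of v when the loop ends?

[8,8,8,9,9,9,9,10,10,10,10]

lo=0 mid=0 hi=10
8<9: swap(0,0), lo=1 mid=1 ⇒ [8,10,8,9,8,9,10,10,10,9,9]
10>9: swap(1,10), hi=9 ⇒ [8,9,8,9,8,9,10,10,10,9,10]
9=9: mid=2
8<9: swap(1,2), lo=2 mid=3 ⇒ [8,8,9,9,8,9,10,10,10,9,10]
9=9: mid=4
8<9: swap(2,4), lo=3 mid=5 ⇒ [8,8,8,9,9,9,10,10,10,9,10]
9=9: mid=6
10>9: swap(6,9), hi=8 ⇒ [8,8,8,9,9,9,9,10,10,10,10]
9=9: mid=7
10>9: swap(7,8), hi=7 ⇒ [8,8,8,9,9,9,9,10,10,10,10]
10>9: swap(7,7), hi=6 ⇒ [8,8,8,9,9,9,9,10,10,10,10]
done. lo=3 hi=6; v=[8,8,8,9,9,9,9,10,10,10,10]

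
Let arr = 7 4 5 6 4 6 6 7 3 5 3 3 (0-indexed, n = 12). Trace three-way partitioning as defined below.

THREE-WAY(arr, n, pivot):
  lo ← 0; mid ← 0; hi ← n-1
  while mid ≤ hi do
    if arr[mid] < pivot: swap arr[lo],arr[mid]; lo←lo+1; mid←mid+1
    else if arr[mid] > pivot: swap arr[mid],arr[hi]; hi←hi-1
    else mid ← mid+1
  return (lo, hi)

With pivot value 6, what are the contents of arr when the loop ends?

pivot = 6; lo=0, mid=0, hi=11
arr[mid]=7>6: swap arr[0],arr[11]; hi=10 → 3 4 5 6 4 6 6 7 3 5 3 7
arr[mid]=3<6: swap arr[0],arr[0]; lo=1,mid=1 → 3 4 5 6 4 6 6 7 3 5 3 7
arr[mid]=4<6: swap arr[1],arr[1]; lo=2,mid=2 → 3 4 5 6 4 6 6 7 3 5 3 7
arr[mid]=5<6: swap arr[2],arr[2]; lo=3,mid=3 → 3 4 5 6 4 6 6 7 3 5 3 7
arr[mid]=6=6: mid=4
arr[mid]=4<6: swap arr[3],arr[4]; lo=4,mid=5 → 3 4 5 4 6 6 6 7 3 5 3 7
arr[mid]=6=6: mid=6
arr[mid]=6=6: mid=7
arr[mid]=7>6: swap arr[7],arr[10]; hi=9 → 3 4 5 4 6 6 6 3 3 5 7 7
arr[mid]=3<6: swap arr[4],arr[7]; lo=5,mid=8 → 3 4 5 4 3 6 6 6 3 5 7 7
arr[mid]=3<6: swap arr[5],arr[8]; lo=6,mid=9 → 3 4 5 4 3 3 6 6 6 5 7 7
arr[mid]=5<6: swap arr[6],arr[9]; lo=7,mid=10 → 3 4 5 4 3 3 5 6 6 6 7 7
end: lo=7, hi=9; arr = 3 4 5 4 3 3 5 6 6 6 7 7

3 4 5 4 3 3 5 6 6 6 7 7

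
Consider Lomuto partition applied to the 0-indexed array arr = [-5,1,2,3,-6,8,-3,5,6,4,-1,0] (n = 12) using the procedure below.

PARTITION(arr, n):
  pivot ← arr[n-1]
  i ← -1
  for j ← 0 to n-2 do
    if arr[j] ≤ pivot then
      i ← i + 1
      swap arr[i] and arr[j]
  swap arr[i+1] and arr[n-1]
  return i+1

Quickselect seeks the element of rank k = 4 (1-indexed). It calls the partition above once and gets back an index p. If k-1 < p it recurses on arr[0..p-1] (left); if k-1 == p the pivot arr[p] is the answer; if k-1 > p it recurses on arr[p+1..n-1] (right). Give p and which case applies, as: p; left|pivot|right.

4; left

pivot = arr[11] = 0; i = -1
j=0: arr[0]=-5 ≤ 0 → i=0, swap arr[0],arr[0] (no change) → [-5,1,2,3,-6,8,-3,5,6,4,-1,0]
j=1: arr[1]=1 > 0 → no swap
j=2: arr[2]=2 > 0 → no swap
j=3: arr[3]=3 > 0 → no swap
j=4: arr[4]=-6 ≤ 0 → i=1, swap arr[1],arr[4] → [-5,-6,2,3,1,8,-3,5,6,4,-1,0]
j=5: arr[5]=8 > 0 → no swap
j=6: arr[6]=-3 ≤ 0 → i=2, swap arr[2],arr[6] → [-5,-6,-3,3,1,8,2,5,6,4,-1,0]
j=7: arr[7]=5 > 0 → no swap
j=8: arr[8]=6 > 0 → no swap
j=9: arr[9]=4 > 0 → no swap
j=10: arr[10]=-1 ≤ 0 → i=3, swap arr[3],arr[10] → [-5,-6,-3,-1,1,8,2,5,6,4,3,0]
final swap arr[4],arr[11] → [-5,-6,-3,-1,0,8,2,5,6,4,3,1]; return 4
p = 4; k-1 = 3 < 4 ⇒ left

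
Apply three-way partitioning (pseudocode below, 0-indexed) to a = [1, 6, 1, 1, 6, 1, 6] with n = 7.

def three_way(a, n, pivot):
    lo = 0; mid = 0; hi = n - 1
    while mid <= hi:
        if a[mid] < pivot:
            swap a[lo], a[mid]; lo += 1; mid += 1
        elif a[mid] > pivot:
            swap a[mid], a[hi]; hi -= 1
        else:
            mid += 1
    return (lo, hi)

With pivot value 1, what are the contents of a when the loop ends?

pivot = 1; lo=0, mid=0, hi=6
a[mid]=1=1: mid=1
a[mid]=6>1: swap a[1],a[6]; hi=5 → [1, 6, 1, 1, 6, 1, 6]
a[mid]=6>1: swap a[1],a[5]; hi=4 → [1, 1, 1, 1, 6, 6, 6]
a[mid]=1=1: mid=2
a[mid]=1=1: mid=3
a[mid]=1=1: mid=4
a[mid]=6>1: swap a[4],a[4]; hi=3 → [1, 1, 1, 1, 6, 6, 6]
end: lo=0, hi=3; a = [1, 1, 1, 1, 6, 6, 6]

[1, 1, 1, 1, 6, 6, 6]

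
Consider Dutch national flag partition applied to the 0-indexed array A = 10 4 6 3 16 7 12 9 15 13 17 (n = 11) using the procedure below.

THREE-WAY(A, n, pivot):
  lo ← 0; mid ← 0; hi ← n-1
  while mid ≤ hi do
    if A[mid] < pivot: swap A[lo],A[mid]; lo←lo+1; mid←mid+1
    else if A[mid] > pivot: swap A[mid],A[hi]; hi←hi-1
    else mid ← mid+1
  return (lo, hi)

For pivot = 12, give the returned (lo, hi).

lo=0 mid=0 hi=10
10<12: swap(0,0), lo=1 mid=1 ⇒ 10 4 6 3 16 7 12 9 15 13 17
4<12: swap(1,1), lo=2 mid=2 ⇒ 10 4 6 3 16 7 12 9 15 13 17
6<12: swap(2,2), lo=3 mid=3 ⇒ 10 4 6 3 16 7 12 9 15 13 17
3<12: swap(3,3), lo=4 mid=4 ⇒ 10 4 6 3 16 7 12 9 15 13 17
16>12: swap(4,10), hi=9 ⇒ 10 4 6 3 17 7 12 9 15 13 16
17>12: swap(4,9), hi=8 ⇒ 10 4 6 3 13 7 12 9 15 17 16
13>12: swap(4,8), hi=7 ⇒ 10 4 6 3 15 7 12 9 13 17 16
15>12: swap(4,7), hi=6 ⇒ 10 4 6 3 9 7 12 15 13 17 16
9<12: swap(4,4), lo=5 mid=5 ⇒ 10 4 6 3 9 7 12 15 13 17 16
7<12: swap(5,5), lo=6 mid=6 ⇒ 10 4 6 3 9 7 12 15 13 17 16
12=12: mid=7
done. lo=6 hi=6; A=10 4 6 3 9 7 12 15 13 17 16

(6, 6)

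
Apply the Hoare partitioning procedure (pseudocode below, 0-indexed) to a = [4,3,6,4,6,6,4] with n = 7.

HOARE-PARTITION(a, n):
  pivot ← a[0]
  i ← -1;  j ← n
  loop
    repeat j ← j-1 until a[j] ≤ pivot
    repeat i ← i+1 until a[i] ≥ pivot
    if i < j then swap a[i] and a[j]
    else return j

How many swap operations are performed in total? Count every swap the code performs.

2

pivot = a[0] = 4; i = -1, j = 7
j→6 (a[6]=4≤4), i→0 (a[0]=4≥4); i<j, swap → [4,3,6,4,6,6,4]
j→3 (a[3]=4≤4), i→2 (a[2]=6≥4); i<j, swap → [4,3,4,6,6,6,4]
j→2, i→3; i≥j, return j=2. a = [4,3,4,6,6,6,4]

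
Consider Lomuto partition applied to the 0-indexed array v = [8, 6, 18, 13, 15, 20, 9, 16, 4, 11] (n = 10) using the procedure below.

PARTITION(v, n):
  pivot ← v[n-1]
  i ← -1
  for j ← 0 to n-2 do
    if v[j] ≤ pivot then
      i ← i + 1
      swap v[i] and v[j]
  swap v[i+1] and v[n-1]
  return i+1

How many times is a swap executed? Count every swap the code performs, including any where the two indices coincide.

pivot=11, i=-1
j=0: 8≤11, i=0, swap(0,0) ⇒ [8, 6, 18, 13, 15, 20, 9, 16, 4, 11]
j=1: 6≤11, i=1, swap(1,1) ⇒ [8, 6, 18, 13, 15, 20, 9, 16, 4, 11]
j=2: 18>11, skip
j=3: 13>11, skip
j=4: 15>11, skip
j=5: 20>11, skip
j=6: 9≤11, i=2, swap(2,6) ⇒ [8, 6, 9, 13, 15, 20, 18, 16, 4, 11]
j=7: 16>11, skip
j=8: 4≤11, i=3, swap(3,8) ⇒ [8, 6, 9, 4, 15, 20, 18, 16, 13, 11]
swap(4,9) ⇒ [8, 6, 9, 4, 11, 20, 18, 16, 13, 15]; return 4

5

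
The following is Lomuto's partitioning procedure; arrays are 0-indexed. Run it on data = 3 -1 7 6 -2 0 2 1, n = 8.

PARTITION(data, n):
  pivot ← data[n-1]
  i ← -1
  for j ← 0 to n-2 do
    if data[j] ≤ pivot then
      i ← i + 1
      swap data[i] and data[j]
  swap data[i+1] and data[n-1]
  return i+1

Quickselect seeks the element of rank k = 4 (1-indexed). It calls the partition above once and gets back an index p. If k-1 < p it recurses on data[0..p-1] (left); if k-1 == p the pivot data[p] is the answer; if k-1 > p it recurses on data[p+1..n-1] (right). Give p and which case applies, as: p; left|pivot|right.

pivot=1, i=-1
j=0: 3>1, skip
j=1: -1≤1, i=0, swap(0,1) ⇒ -1 3 7 6 -2 0 2 1
j=2: 7>1, skip
j=3: 6>1, skip
j=4: -2≤1, i=1, swap(1,4) ⇒ -1 -2 7 6 3 0 2 1
j=5: 0≤1, i=2, swap(2,5) ⇒ -1 -2 0 6 3 7 2 1
j=6: 2>1, skip
swap(3,7) ⇒ -1 -2 0 1 3 7 2 6; return 3
p = 3; k-1 = 3 == 3 ⇒ pivot

3; pivot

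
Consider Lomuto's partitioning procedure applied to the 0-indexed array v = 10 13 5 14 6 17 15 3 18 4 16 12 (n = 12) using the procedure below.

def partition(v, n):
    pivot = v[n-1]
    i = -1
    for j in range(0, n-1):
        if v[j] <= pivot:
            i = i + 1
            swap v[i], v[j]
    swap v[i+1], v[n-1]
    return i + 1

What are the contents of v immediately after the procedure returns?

10 5 6 3 4 12 15 14 18 13 16 17

pivot = v[11] = 12; i = -1
j=0: v[0]=10 ≤ 12 → i=0, swap v[0],v[0] (no change) → 10 13 5 14 6 17 15 3 18 4 16 12
j=1: v[1]=13 > 12 → no swap
j=2: v[2]=5 ≤ 12 → i=1, swap v[1],v[2] → 10 5 13 14 6 17 15 3 18 4 16 12
j=3: v[3]=14 > 12 → no swap
j=4: v[4]=6 ≤ 12 → i=2, swap v[2],v[4] → 10 5 6 14 13 17 15 3 18 4 16 12
j=5: v[5]=17 > 12 → no swap
j=6: v[6]=15 > 12 → no swap
j=7: v[7]=3 ≤ 12 → i=3, swap v[3],v[7] → 10 5 6 3 13 17 15 14 18 4 16 12
j=8: v[8]=18 > 12 → no swap
j=9: v[9]=4 ≤ 12 → i=4, swap v[4],v[9] → 10 5 6 3 4 17 15 14 18 13 16 12
j=10: v[10]=16 > 12 → no swap
final swap v[5],v[11] → 10 5 6 3 4 12 15 14 18 13 16 17; return 5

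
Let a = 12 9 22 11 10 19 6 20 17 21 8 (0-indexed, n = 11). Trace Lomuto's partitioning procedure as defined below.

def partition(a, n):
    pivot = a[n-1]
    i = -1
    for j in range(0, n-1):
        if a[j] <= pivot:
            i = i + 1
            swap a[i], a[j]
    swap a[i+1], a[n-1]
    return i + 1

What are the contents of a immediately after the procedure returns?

6 8 22 11 10 19 12 20 17 21 9

pivot=8, i=-1
j=0: 12>8, skip
j=1: 9>8, skip
j=2: 22>8, skip
j=3: 11>8, skip
j=4: 10>8, skip
j=5: 19>8, skip
j=6: 6≤8, i=0, swap(0,6) ⇒ 6 9 22 11 10 19 12 20 17 21 8
j=7: 20>8, skip
j=8: 17>8, skip
j=9: 21>8, skip
swap(1,10) ⇒ 6 8 22 11 10 19 12 20 17 21 9; return 1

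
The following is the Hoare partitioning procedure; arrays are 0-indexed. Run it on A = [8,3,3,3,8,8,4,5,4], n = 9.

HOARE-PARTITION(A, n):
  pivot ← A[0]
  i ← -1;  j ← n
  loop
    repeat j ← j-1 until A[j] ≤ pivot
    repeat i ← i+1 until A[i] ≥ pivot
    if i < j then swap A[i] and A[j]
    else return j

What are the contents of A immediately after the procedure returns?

pivot = A[0] = 8; i = -1, j = 9
j→8 (A[8]=4≤8), i→0 (A[0]=8≥8); i<j, swap → [4,3,3,3,8,8,4,5,8]
j→7 (A[7]=5≤8), i→4 (A[4]=8≥8); i<j, swap → [4,3,3,3,5,8,4,8,8]
j→6 (A[6]=4≤8), i→5 (A[5]=8≥8); i<j, swap → [4,3,3,3,5,4,8,8,8]
j→5, i→6; i≥j, return j=5. A = [4,3,3,3,5,4,8,8,8]

[4,3,3,3,5,4,8,8,8]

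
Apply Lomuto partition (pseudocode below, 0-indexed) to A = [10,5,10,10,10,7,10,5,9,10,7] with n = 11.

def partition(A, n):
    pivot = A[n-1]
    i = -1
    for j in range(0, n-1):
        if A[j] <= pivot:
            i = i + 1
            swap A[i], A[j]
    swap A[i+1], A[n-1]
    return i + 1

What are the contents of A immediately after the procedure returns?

[5,7,5,7,10,10,10,10,9,10,10]

pivot=7, i=-1
j=0: 10>7, skip
j=1: 5≤7, i=0, swap(0,1) ⇒ [5,10,10,10,10,7,10,5,9,10,7]
j=2: 10>7, skip
j=3: 10>7, skip
j=4: 10>7, skip
j=5: 7≤7, i=1, swap(1,5) ⇒ [5,7,10,10,10,10,10,5,9,10,7]
j=6: 10>7, skip
j=7: 5≤7, i=2, swap(2,7) ⇒ [5,7,5,10,10,10,10,10,9,10,7]
j=8: 9>7, skip
j=9: 10>7, skip
swap(3,10) ⇒ [5,7,5,7,10,10,10,10,9,10,10]; return 3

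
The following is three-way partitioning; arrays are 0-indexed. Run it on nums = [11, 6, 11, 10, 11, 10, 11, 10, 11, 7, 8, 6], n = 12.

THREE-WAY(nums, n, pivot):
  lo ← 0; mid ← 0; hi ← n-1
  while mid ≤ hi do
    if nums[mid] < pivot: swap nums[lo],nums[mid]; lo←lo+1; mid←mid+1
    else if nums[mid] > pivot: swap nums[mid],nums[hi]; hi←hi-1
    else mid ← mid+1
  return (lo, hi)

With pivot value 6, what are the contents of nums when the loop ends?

pivot = 6; lo=0, mid=0, hi=11
nums[mid]=11>6: swap nums[0],nums[11]; hi=10 → [6, 6, 11, 10, 11, 10, 11, 10, 11, 7, 8, 11]
nums[mid]=6=6: mid=1
nums[mid]=6=6: mid=2
nums[mid]=11>6: swap nums[2],nums[10]; hi=9 → [6, 6, 8, 10, 11, 10, 11, 10, 11, 7, 11, 11]
nums[mid]=8>6: swap nums[2],nums[9]; hi=8 → [6, 6, 7, 10, 11, 10, 11, 10, 11, 8, 11, 11]
nums[mid]=7>6: swap nums[2],nums[8]; hi=7 → [6, 6, 11, 10, 11, 10, 11, 10, 7, 8, 11, 11]
nums[mid]=11>6: swap nums[2],nums[7]; hi=6 → [6, 6, 10, 10, 11, 10, 11, 11, 7, 8, 11, 11]
nums[mid]=10>6: swap nums[2],nums[6]; hi=5 → [6, 6, 11, 10, 11, 10, 10, 11, 7, 8, 11, 11]
nums[mid]=11>6: swap nums[2],nums[5]; hi=4 → [6, 6, 10, 10, 11, 11, 10, 11, 7, 8, 11, 11]
nums[mid]=10>6: swap nums[2],nums[4]; hi=3 → [6, 6, 11, 10, 10, 11, 10, 11, 7, 8, 11, 11]
nums[mid]=11>6: swap nums[2],nums[3]; hi=2 → [6, 6, 10, 11, 10, 11, 10, 11, 7, 8, 11, 11]
nums[mid]=10>6: swap nums[2],nums[2]; hi=1 → [6, 6, 10, 11, 10, 11, 10, 11, 7, 8, 11, 11]
end: lo=0, hi=1; nums = [6, 6, 10, 11, 10, 11, 10, 11, 7, 8, 11, 11]

[6, 6, 10, 11, 10, 11, 10, 11, 7, 8, 11, 11]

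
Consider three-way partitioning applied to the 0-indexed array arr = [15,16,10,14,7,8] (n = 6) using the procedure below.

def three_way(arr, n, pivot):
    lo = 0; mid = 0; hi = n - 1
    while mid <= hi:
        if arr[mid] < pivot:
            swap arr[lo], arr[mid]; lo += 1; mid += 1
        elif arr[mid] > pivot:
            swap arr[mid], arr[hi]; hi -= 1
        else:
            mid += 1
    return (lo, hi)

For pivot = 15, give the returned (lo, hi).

(4, 4)

lo=0 mid=0 hi=5
15=15: mid=1
16>15: swap(1,5), hi=4 ⇒ [15,8,10,14,7,16]
8<15: swap(0,1), lo=1 mid=2 ⇒ [8,15,10,14,7,16]
10<15: swap(1,2), lo=2 mid=3 ⇒ [8,10,15,14,7,16]
14<15: swap(2,3), lo=3 mid=4 ⇒ [8,10,14,15,7,16]
7<15: swap(3,4), lo=4 mid=5 ⇒ [8,10,14,7,15,16]
done. lo=4 hi=4; arr=[8,10,14,7,15,16]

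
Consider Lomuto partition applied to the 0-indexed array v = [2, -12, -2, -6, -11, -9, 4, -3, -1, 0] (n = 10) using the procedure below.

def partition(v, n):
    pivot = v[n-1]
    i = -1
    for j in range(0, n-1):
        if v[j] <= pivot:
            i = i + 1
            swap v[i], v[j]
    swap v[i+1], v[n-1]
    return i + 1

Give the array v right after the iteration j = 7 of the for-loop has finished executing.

[-12, -2, -6, -11, -9, -3, 4, 2, -1, 0]

pivot = v[9] = 0; i = -1
j=0: v[0]=2 > 0 → no swap
j=1: v[1]=-12 ≤ 0 → i=0, swap v[0],v[1] → [-12, 2, -2, -6, -11, -9, 4, -3, -1, 0]
j=2: v[2]=-2 ≤ 0 → i=1, swap v[1],v[2] → [-12, -2, 2, -6, -11, -9, 4, -3, -1, 0]
j=3: v[3]=-6 ≤ 0 → i=2, swap v[2],v[3] → [-12, -2, -6, 2, -11, -9, 4, -3, -1, 0]
j=4: v[4]=-11 ≤ 0 → i=3, swap v[3],v[4] → [-12, -2, -6, -11, 2, -9, 4, -3, -1, 0]
j=5: v[5]=-9 ≤ 0 → i=4, swap v[4],v[5] → [-12, -2, -6, -11, -9, 2, 4, -3, -1, 0]
j=6: v[6]=4 > 0 → no swap
j=7: v[7]=-3 ≤ 0 → i=5, swap v[5],v[7] → [-12, -2, -6, -11, -9, -3, 4, 2, -1, 0]
(after j=7) v = [-12, -2, -6, -11, -9, -3, 4, 2, -1, 0]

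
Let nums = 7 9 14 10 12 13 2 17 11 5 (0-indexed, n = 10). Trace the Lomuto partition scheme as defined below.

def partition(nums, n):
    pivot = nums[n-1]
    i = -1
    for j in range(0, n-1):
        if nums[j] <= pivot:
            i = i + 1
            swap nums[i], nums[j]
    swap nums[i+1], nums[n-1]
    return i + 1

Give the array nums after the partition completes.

2 5 14 10 12 13 7 17 11 9

pivot = nums[9] = 5; i = -1
j=0: nums[0]=7 > 5 → no swap
j=1: nums[1]=9 > 5 → no swap
j=2: nums[2]=14 > 5 → no swap
j=3: nums[3]=10 > 5 → no swap
j=4: nums[4]=12 > 5 → no swap
j=5: nums[5]=13 > 5 → no swap
j=6: nums[6]=2 ≤ 5 → i=0, swap nums[0],nums[6] → 2 9 14 10 12 13 7 17 11 5
j=7: nums[7]=17 > 5 → no swap
j=8: nums[8]=11 > 5 → no swap
final swap nums[1],nums[9] → 2 5 14 10 12 13 7 17 11 9; return 1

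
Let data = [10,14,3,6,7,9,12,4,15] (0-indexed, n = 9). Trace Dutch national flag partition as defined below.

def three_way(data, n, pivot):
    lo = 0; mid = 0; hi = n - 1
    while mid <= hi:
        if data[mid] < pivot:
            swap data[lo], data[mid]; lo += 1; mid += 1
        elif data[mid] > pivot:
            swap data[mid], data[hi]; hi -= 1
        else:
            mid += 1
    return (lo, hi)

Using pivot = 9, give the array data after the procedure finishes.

pivot = 9; lo=0, mid=0, hi=8
data[mid]=10>9: swap data[0],data[8]; hi=7 → [15,14,3,6,7,9,12,4,10]
data[mid]=15>9: swap data[0],data[7]; hi=6 → [4,14,3,6,7,9,12,15,10]
data[mid]=4<9: swap data[0],data[0]; lo=1,mid=1 → [4,14,3,6,7,9,12,15,10]
data[mid]=14>9: swap data[1],data[6]; hi=5 → [4,12,3,6,7,9,14,15,10]
data[mid]=12>9: swap data[1],data[5]; hi=4 → [4,9,3,6,7,12,14,15,10]
data[mid]=9=9: mid=2
data[mid]=3<9: swap data[1],data[2]; lo=2,mid=3 → [4,3,9,6,7,12,14,15,10]
data[mid]=6<9: swap data[2],data[3]; lo=3,mid=4 → [4,3,6,9,7,12,14,15,10]
data[mid]=7<9: swap data[3],data[4]; lo=4,mid=5 → [4,3,6,7,9,12,14,15,10]
end: lo=4, hi=4; data = [4,3,6,7,9,12,14,15,10]

[4,3,6,7,9,12,14,15,10]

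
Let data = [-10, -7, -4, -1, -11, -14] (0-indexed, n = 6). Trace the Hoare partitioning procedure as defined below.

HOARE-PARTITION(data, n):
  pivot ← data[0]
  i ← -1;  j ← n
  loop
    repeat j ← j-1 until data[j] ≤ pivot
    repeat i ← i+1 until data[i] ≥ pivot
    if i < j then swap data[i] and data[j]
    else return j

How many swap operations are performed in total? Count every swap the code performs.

pivot=-10
j stops at 5 (-14), i stops at 0 (-10); swap ⇒ [-14, -7, -4, -1, -11, -10]
j stops at 4 (-11), i stops at 1 (-7); swap ⇒ [-14, -11, -4, -1, -7, -10]
j stops at 1, i stops at 2; i≥j ⇒ return 1. data=[-14, -11, -4, -1, -7, -10]

2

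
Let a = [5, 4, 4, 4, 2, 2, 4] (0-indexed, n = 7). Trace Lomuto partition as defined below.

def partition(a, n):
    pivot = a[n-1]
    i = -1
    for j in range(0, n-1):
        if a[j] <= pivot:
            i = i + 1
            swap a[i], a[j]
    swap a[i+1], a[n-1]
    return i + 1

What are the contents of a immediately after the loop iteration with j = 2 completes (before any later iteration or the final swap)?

pivot = a[6] = 4; i = -1
j=0: a[0]=5 > 4 → no swap
j=1: a[1]=4 ≤ 4 → i=0, swap a[0],a[1] → [4, 5, 4, 4, 2, 2, 4]
j=2: a[2]=4 ≤ 4 → i=1, swap a[1],a[2] → [4, 4, 5, 4, 2, 2, 4]
(after j=2) a = [4, 4, 5, 4, 2, 2, 4]

[4, 4, 5, 4, 2, 2, 4]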